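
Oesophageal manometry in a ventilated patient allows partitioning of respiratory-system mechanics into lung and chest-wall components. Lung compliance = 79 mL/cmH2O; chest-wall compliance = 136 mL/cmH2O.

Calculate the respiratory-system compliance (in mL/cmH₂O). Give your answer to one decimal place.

50.0

Lung and chest wall are elastances in series: 1/Crs = 1/CL + 1/Ccw.
1/Crs = 1/79 + 1/136 = 0.02001.
Crs = 49.975 mL/cmH2O.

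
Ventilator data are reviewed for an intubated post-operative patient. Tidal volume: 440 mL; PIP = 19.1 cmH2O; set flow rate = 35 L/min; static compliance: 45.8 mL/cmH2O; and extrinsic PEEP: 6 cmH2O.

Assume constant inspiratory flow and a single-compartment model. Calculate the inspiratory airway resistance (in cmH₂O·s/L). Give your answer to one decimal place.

6.0

Flow: 35 L/min ÷ 60 = 0.5833 L/s.
Equation of motion (constant flow): PIP = Vt/C + R·V̇ + PEEP.
R·V̇ = PIP − Vt/C − PEEP = 19.1 − 440/45.8 − 6 = 19.1 − 9.607 − 6 = 3.493 cmH2O.
R = 3.493 / 0.5833 = 5.988 cmH2O·s/L.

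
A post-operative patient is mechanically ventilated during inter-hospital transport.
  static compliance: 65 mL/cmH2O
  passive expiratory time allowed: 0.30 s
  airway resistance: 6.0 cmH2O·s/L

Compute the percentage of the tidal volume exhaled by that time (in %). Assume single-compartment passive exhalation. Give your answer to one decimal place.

τ = R × C = 6.0 × 65 mL/cmH2O = 6.0 × 0.065 L/cmH2O = 0.39 s.
Passive exhalation: V(t)/V₀ = e^(−t/τ) = e^(−0.30/0.39) = 0.4634.
Fraction exhaled = 1 − 0.4634 = 0.5366 → 53.66%.

53.7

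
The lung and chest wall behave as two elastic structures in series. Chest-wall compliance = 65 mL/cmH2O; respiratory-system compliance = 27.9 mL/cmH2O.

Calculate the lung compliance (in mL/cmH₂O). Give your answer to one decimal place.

48.9

1/CL = 1/Crs − 1/Ccw.
1/CL = 1/27.9 − 1/65 = 0.02046.
CL = 48.876 mL/cmH2O.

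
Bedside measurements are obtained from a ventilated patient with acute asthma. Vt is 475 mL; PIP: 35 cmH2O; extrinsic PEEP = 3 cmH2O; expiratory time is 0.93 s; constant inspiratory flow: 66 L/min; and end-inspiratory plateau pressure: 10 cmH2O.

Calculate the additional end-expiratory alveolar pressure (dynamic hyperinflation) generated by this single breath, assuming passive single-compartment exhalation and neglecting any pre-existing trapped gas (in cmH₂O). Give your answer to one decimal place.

3.8

Flow: 66 L/min ÷ 60 = 1.1 L/s.
R = (PIP − Pplat)/V̇ = (35 − 10) / 1.1 = 25.0/1.1 = 22.727 cmH2O·s/L.
C = Vt/(Pplat − PEEP) = 475.0 / (10 − 3) = 475.0/7.0 = 67.857 mL/cmH2O.
τ = R × C = 22.727 × 0.06786 L/cmH2O = 1.542 s.
Fraction remaining = e^(−Te/τ) = e^(−0.93/1.542) = 0.5471; trapped volume = 475.0 × 0.5471 = 259.87 mL.
Additional alveolar pressure from trapping ≈ V_trapped / C = 259.87 / 67.857 = 3.83 cmH2O.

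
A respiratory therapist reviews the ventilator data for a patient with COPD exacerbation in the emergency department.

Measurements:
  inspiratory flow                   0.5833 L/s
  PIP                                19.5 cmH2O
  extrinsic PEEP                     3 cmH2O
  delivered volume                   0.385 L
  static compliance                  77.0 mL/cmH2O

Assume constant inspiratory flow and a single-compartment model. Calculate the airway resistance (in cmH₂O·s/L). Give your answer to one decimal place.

Equation of motion (constant flow): PIP = Vt/C + R·V̇ + PEEP.
R·V̇ = PIP − Vt/C − PEEP = 19.5 − 385/77.0 − 3 = 19.5 − 5.0 − 3 = 11.5 cmH2O.
R = 11.5 / 0.5833 = 19.715 cmH2O·s/L.

19.7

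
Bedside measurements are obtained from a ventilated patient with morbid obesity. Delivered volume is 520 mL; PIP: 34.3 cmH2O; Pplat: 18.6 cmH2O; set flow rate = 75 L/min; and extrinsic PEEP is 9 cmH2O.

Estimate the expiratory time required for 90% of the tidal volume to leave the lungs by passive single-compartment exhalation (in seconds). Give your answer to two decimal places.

1.57

Flow: 75 L/min ÷ 60 = 1.25 L/s.
R = (PIP − Pplat)/V̇ = (34.3 − 18.6) / 1.25 = 15.7/1.25 = 12.56 cmH2O·s/L.
C = Vt/(Pplat − PEEP) = 520.0 / (18.6 − 9) = 520.0/9.6 = 54.167 mL/cmH2O.
τ = R × C = 12.56 × 0.05417 L/cmH2O = 0.6804 s.
t = −τ·ln(1 − 0.90) = −0.6804·ln(0.1) = 1.567 s.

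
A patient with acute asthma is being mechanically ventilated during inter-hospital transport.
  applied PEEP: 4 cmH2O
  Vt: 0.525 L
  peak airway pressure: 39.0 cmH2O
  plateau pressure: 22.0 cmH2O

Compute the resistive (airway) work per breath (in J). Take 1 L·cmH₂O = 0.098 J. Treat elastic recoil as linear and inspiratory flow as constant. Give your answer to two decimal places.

With constant inspiratory flow the resistive pressure is constant at PIP − Pplat = 39.0 − 22.0 = 17.0 cmH2O, so resistive work = 17.0 × 0.525 = 8.925 L·cmH2O.
× 0.098 J/(L·cmH2O) → 0.8747 J.

0.87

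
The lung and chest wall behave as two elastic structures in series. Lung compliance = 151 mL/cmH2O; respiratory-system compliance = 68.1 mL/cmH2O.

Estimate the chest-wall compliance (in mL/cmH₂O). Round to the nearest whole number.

1/Ccw = 1/Crs − 1/CL.
1/Ccw = 1/68.1 − 1/151 = 0.008062.
Ccw = 124.04 mL/cmH2O.

124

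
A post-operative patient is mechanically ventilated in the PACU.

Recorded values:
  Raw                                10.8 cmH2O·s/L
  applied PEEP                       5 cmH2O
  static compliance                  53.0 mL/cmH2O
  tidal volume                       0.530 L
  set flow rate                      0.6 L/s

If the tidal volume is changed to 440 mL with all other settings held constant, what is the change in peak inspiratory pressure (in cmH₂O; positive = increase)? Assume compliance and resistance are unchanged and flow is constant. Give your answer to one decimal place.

PIP = Vt/C + R·V̇ + PEEP (constant-flow equation of motion).
Only the elastic term changes: ΔPIP = ΔVt / C = (440 − 530) / 53.0 = -1.698 cmH2O.

-1.7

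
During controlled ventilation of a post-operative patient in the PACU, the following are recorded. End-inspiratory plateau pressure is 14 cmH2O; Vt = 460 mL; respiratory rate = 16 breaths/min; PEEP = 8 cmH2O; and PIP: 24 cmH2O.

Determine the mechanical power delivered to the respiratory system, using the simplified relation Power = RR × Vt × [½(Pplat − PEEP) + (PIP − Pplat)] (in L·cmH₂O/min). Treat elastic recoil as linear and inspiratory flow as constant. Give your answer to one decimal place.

Per-breath work = Vt × [½(Pplat−PEEP) + (PIP−Pplat)] = 0.460 × [0.5×6.0 + 10.0] = 0.460 × 13.0 = 5.98 L·cmH2O.
Power = 16 × 5.98 = 95.68 L·cmH2O/min.

95.7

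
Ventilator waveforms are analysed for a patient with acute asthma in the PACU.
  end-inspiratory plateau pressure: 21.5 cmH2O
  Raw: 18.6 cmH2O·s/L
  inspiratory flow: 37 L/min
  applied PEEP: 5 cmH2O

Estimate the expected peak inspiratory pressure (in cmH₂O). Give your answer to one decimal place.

33.0

Flow: 37 L/min ÷ 60 = 0.6167 L/s.
PIP = Pplat + Raw × flow = 21.5 + 18.6 × 0.6167 = 21.5 + 11.471 = 32.971 cmH2O.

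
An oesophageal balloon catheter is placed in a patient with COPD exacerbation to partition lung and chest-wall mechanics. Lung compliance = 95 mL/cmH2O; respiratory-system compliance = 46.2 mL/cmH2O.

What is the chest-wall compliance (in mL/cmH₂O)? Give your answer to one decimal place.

1/Ccw = 1/Crs − 1/CL.
1/Ccw = 1/46.2 − 1/95 = 0.01112.
Ccw = 89.928 mL/cmH2O.

89.9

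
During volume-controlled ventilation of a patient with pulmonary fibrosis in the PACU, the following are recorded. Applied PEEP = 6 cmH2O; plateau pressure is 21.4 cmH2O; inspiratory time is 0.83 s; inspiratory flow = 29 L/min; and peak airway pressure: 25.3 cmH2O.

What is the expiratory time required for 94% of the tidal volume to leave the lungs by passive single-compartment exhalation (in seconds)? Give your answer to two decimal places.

Flow: 29 L/min ÷ 60 = 0.4833 L/s.
Vt = flow × Ti = 0.4833 L/s × 0.83 s × 1000 mL/L = 401.14 mL.
R = (PIP − Pplat)/V̇ = (25.3 − 21.4) / 0.4833 = 3.9/0.4833 = 8.07 cmH2O·s/L.
C = Vt/(Pplat − PEEP) = 401.14 / (21.4 − 6) = 401.14/15.4 = 26.048 mL/cmH2O.
τ = R × C = 8.07 × 0.02605 L/cmH2O = 0.2102 s.
t = −τ·ln(1 − 0.94) = −0.2102·ln(0.06) = 0.5914 s.

0.59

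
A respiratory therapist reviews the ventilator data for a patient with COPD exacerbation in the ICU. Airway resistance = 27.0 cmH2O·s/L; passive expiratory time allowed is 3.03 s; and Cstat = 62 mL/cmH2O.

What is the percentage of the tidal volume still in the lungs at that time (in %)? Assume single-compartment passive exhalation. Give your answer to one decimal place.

τ = R × C = 27.0 × 62 mL/cmH2O = 27.0 × 0.062 L/cmH2O = 1.674 s.
Passive exhalation: V(t)/V₀ = e^(−t/τ) = e^(−3.03/1.674) = 0.1636.
Fraction remaining = 0.1636 → 16.36%.

16.4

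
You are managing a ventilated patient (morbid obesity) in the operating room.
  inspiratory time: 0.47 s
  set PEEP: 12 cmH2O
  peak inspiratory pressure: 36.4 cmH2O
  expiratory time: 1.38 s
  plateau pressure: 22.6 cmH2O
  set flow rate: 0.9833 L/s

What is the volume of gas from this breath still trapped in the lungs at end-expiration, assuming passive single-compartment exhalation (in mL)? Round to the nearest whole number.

Vt = flow × Ti = 0.9833 L/s × 0.47 s × 1000 mL/L = 462.15 mL.
R = (PIP − Pplat)/V̇ = (36.4 − 22.6) / 0.9833 = 13.8/0.9833 = 14.034 cmH2O·s/L.
C = Vt/(Pplat − PEEP) = 462.15 / (22.6 − 12) = 462.15/10.6 = 43.599 mL/cmH2O.
τ = R × C = 14.034 × 0.0436 L/cmH2O = 0.6119 s.
Fraction remaining = e^(−Te/τ) = e^(−1.38/0.6119) = 0.1048.
Trapped volume = 462.15 × 0.1048 = 48.433 mL.

48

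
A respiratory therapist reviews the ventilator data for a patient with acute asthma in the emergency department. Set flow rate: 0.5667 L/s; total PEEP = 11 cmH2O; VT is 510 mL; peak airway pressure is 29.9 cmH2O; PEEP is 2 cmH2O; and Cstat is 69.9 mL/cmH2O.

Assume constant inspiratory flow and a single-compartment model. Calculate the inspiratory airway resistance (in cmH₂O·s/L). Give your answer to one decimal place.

Total PEEP = 11 cmH2O (set 2 + intrinsic 9); this is the baseline alveolar pressure.
Equation of motion (constant flow): PIP = Vt/C + R·V̇ + PEEP.
R·V̇ = PIP − Vt/C − PEEP = 29.9 − 510/69.9 − 11 = 29.9 − 7.296 − 11 = 11.604 cmH2O.
R = 11.604 / 0.5667 = 20.476 cmH2O·s/L.

20.5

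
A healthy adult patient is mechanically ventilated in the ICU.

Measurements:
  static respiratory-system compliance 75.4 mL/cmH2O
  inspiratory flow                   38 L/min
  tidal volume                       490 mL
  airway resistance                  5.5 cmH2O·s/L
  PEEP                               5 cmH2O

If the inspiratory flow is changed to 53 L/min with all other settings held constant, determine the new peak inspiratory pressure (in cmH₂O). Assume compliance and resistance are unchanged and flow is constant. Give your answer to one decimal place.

16.4

Flow: 38 L/min ÷ 60 = 0.6333 L/s.
New flow: 53 L/min ÷ 60 = 0.8833 L/s.
PIP = Vt/C + R·V̇ + PEEP (constant-flow equation of motion).
Only the resistive term changes: ΔPIP = R × ΔV̇ = 5.5 × (0.8833 − 0.6333) = 5.5 × 0.25 = 1.375 cmH2O.
Original PIP = 490/75.4 + 5.5×0.6333 + 5 = 14.982 cmH2O; new PIP = 14.982 + (1.375) = 16.357 cmH2O.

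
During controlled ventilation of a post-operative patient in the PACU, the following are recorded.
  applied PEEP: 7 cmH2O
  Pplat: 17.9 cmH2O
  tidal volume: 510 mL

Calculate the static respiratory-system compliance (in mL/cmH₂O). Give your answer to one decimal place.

46.8

Cstat = Vt / (Pplat − PEEP) = 510 / (17.9 − 7) = 510 / 10.9 = 46.789 mL/cmH2O.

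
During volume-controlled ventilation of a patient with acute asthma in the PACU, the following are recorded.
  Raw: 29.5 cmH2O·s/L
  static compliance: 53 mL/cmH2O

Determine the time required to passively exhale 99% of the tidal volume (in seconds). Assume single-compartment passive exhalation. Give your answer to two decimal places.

7.20

τ = R × C = 29.5 × 53 mL/cmH2O = 29.5 × 0.053 L/cmH2O = 1.564 s.
Exhaled fraction f = 1 − e^(−t/τ) → t = −τ·ln(1 − f) = −1.564·ln(0.01) = 7.202 s.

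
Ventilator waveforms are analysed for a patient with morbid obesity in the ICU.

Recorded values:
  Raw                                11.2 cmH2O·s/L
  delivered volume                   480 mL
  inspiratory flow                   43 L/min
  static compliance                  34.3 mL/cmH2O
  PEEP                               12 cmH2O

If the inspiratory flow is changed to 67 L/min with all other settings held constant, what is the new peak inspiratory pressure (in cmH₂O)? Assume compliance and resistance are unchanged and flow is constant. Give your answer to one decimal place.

Flow: 43 L/min ÷ 60 = 0.7167 L/s.
New flow: 67 L/min ÷ 60 = 1.1167 L/s.
PIP = Vt/C + R·V̇ + PEEP (constant-flow equation of motion).
Only the resistive term changes: ΔPIP = R × ΔV̇ = 11.2 × (1.1167 − 0.7167) = 11.2 × 0.4 = 4.48 cmH2O.
Original PIP = 480/34.3 + 11.2×0.7167 + 12 = 34.021 cmH2O; new PIP = 34.021 + (4.48) = 38.501 cmH2O.

38.5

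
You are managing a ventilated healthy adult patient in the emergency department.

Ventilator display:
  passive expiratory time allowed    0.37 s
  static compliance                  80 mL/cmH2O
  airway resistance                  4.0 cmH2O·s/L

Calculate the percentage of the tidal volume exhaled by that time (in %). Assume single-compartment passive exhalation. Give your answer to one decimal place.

τ = R × C = 4.0 × 80 mL/cmH2O = 4.0 × 0.080 L/cmH2O = 0.32 s.
Passive exhalation: V(t)/V₀ = e^(−t/τ) = e^(−0.37/0.32) = 0.3147.
Fraction exhaled = 1 − 0.3147 = 0.6853 → 68.53%.

68.5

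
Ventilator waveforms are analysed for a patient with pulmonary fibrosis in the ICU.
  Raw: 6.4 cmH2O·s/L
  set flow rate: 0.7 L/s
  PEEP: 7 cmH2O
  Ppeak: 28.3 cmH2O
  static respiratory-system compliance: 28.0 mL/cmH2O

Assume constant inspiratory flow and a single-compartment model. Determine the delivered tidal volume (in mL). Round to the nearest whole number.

Equation of motion (constant flow): PIP = Vt/C + R·V̇ + PEEP.
Vt/C = PIP − R·V̇ − PEEP = 28.3 − 4.48 − 7 = 16.82 cmH2O.
Vt = C × 16.82 = 28.0 × 16.82 = 470.96 mL.

471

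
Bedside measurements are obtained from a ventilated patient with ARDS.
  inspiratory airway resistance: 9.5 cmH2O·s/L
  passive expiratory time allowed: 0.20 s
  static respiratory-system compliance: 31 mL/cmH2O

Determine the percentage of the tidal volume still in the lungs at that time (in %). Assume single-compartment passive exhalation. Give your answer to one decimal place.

50.7

τ = R × C = 9.5 × 31 mL/cmH2O = 9.5 × 0.031 L/cmH2O = 0.2945 s.
Passive exhalation: V(t)/V₀ = e^(−t/τ) = e^(−0.20/0.2945) = 0.5071.
Fraction remaining = 0.5071 → 50.71%.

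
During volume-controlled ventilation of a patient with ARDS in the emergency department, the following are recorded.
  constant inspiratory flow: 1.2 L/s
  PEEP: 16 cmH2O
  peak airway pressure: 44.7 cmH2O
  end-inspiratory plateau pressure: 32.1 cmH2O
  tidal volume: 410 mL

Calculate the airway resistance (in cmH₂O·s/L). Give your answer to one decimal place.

10.5

Raw = (PIP − Pplat) / flow = (44.7 − 32.1) / 1.2 = 12.6 / 1.2 = 10.5 cmH2O·s/L.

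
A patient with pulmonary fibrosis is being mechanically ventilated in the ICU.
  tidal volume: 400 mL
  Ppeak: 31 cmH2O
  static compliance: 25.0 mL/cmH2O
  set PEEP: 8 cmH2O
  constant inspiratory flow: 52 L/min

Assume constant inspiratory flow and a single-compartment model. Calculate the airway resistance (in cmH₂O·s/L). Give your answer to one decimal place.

8.1

Flow: 52 L/min ÷ 60 = 0.8667 L/s.
Equation of motion (constant flow): PIP = Vt/C + R·V̇ + PEEP.
R·V̇ = PIP − Vt/C − PEEP = 31 − 400/25.0 − 8 = 31 − 16.0 − 8 = 7.0 cmH2O.
R = 7.0 / 0.8667 = 8.077 cmH2O·s/L.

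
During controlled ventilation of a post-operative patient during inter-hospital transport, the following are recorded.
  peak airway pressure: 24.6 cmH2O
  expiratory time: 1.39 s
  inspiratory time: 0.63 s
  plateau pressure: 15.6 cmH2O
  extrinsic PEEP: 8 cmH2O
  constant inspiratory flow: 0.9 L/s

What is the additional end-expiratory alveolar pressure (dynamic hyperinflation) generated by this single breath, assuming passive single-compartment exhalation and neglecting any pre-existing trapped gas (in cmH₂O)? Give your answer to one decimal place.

Vt = flow × Ti = 0.9 L/s × 0.63 s × 1000 mL/L = 567.0 mL.
R = (PIP − Pplat)/V̇ = (24.6 − 15.6) / 0.9 = 9.0/0.9 = 10.0 cmH2O·s/L.
C = Vt/(Pplat − PEEP) = 567.0 / (15.6 − 8) = 567.0/7.6 = 74.605 mL/cmH2O.
τ = R × C = 10.0 × 0.07461 L/cmH2O = 0.7461 s.
Fraction remaining = e^(−Te/τ) = e^(−1.39/0.7461) = 0.1552; trapped volume = 567.0 × 0.1552 = 87.998 mL.
Additional alveolar pressure from trapping ≈ V_trapped / C = 87.998 / 74.605 = 1.18 cmH2O.

1.2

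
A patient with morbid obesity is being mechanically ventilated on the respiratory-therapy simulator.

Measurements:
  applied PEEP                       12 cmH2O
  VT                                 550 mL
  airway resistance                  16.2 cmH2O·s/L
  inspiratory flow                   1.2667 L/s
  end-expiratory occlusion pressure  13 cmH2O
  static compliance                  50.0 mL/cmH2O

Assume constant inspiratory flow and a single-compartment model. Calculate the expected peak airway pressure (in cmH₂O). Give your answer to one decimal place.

44.5

Total PEEP = 13 cmH2O (set 12 + intrinsic 1); this is the baseline alveolar pressure.
Equation of motion (constant flow): PIP = Vt/C + R·V̇ + PEEP.
PIP = 550/50.0 + 16.2×1.2667 + 13 = 11.0 + 20.521 + 13 = 44.521 cmH2O.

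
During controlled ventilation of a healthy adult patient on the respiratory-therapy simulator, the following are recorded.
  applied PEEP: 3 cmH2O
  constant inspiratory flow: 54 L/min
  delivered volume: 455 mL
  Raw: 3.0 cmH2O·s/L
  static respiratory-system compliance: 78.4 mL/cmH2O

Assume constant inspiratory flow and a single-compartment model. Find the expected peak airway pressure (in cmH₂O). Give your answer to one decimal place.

11.5

Flow: 54 L/min ÷ 60 = 0.9 L/s.
Equation of motion (constant flow): PIP = Vt/C + R·V̇ + PEEP.
PIP = 455/78.4 + 3.0×0.9 + 3 = 5.804 + 2.7 + 3 = 11.504 cmH2O.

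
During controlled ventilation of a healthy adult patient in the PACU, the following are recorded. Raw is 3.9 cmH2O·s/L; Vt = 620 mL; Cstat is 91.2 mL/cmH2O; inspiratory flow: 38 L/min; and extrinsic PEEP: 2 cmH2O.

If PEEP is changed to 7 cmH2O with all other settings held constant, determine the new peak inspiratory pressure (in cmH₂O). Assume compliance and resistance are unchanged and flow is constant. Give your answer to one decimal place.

16.3

Flow: 38 L/min ÷ 60 = 0.6333 L/s.
PIP = Vt/C + R·V̇ + PEEP (constant-flow equation of motion).
Only the baseline term changes: ΔPIP = ΔPEEP = 7 − 2 = 5.0 cmH2O.
Original PIP = 620/91.2 + 3.9×0.6333 + 2 = 11.268 cmH2O; new PIP = 11.268 + (5.0) = 16.268 cmH2O.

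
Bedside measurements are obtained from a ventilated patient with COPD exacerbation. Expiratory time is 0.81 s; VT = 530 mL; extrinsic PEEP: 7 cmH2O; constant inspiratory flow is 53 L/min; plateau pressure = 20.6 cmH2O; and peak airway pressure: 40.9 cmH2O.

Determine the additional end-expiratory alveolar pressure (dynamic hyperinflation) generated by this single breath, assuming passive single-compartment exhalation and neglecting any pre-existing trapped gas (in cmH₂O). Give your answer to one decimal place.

Flow: 53 L/min ÷ 60 = 0.8833 L/s.
R = (PIP − Pplat)/V̇ = (40.9 − 20.6) / 0.8833 = 20.3/0.8833 = 22.982 cmH2O·s/L.
C = Vt/(Pplat − PEEP) = 530.0 / (20.6 − 7) = 530.0/13.6 = 38.971 mL/cmH2O.
τ = R × C = 22.982 × 0.03897 L/cmH2O = 0.8956 s.
Fraction remaining = e^(−Te/τ) = e^(−0.81/0.8956) = 0.4048; trapped volume = 530.0 × 0.4048 = 214.54 mL.
Additional alveolar pressure from trapping ≈ V_trapped / C = 214.54 / 38.971 = 5.505 cmH2O.

5.5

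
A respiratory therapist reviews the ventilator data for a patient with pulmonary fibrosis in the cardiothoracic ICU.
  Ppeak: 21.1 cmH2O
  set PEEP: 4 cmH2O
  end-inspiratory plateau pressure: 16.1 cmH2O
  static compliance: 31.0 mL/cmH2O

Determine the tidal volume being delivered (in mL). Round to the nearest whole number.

375

Vt = Cstat × (Pplat − PEEP) = 31.0 × (16.1 − 4) = 31.0 × 12.1 = 375.1 mL.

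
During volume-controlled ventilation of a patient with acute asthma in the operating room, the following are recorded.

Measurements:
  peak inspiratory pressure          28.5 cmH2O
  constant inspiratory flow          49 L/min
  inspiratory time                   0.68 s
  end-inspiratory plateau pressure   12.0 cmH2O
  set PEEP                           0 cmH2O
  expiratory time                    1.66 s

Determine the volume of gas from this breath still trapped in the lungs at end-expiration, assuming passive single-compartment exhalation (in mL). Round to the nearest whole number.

94

Flow: 49 L/min ÷ 60 = 0.8167 L/s.
Vt = flow × Ti = 0.8167 L/s × 0.68 s × 1000 mL/L = 555.36 mL.
R = (PIP − Pplat)/V̇ = (28.5 − 12.0) / 0.8167 = 16.5/0.8167 = 20.203 cmH2O·s/L.
C = Vt/(Pplat − PEEP) = 555.36 / (12.0 − 0) = 555.36/12.0 = 46.28 mL/cmH2O.
τ = R × C = 20.203 × 0.04628 L/cmH2O = 0.935 s.
Fraction remaining = e^(−Te/τ) = e^(−1.66/0.935) = 0.1694.
Trapped volume = 555.36 × 0.1694 = 94.078 mL.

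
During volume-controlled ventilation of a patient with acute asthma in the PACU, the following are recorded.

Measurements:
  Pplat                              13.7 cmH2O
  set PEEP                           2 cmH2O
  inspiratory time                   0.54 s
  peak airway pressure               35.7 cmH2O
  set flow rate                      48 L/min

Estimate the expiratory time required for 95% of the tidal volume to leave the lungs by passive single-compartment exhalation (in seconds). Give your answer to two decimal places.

3.04

Flow: 48 L/min ÷ 60 = 0.8 L/s.
Vt = flow × Ti = 0.8 L/s × 0.54 s × 1000 mL/L = 432.0 mL.
R = (PIP − Pplat)/V̇ = (35.7 − 13.7) / 0.8 = 22.0/0.8 = 27.5 cmH2O·s/L.
C = Vt/(Pplat − PEEP) = 432.0 / (13.7 − 2) = 432.0/11.7 = 36.923 mL/cmH2O.
τ = R × C = 27.5 × 0.03692 L/cmH2O = 1.015 s.
t = −τ·ln(1 − 0.95) = −1.015·ln(0.05) = 3.041 s.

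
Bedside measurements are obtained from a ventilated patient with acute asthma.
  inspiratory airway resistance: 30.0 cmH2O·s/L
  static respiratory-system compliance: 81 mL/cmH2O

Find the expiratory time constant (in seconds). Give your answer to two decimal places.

τ = R × C = 30.0 × 81 mL/cmH2O = 30.0 × 0.081 L/cmH2O = 2.43 s.

2.43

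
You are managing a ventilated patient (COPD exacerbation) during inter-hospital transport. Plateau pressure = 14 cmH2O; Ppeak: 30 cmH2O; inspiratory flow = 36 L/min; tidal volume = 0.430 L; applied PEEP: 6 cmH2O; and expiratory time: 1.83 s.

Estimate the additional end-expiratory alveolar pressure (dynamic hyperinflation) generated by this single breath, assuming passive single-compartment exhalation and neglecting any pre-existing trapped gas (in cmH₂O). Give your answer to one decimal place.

2.2

Flow: 36 L/min ÷ 60 = 0.6 L/s.
R = (PIP − Pplat)/V̇ = (30 − 14) / 0.6 = 16.0/0.6 = 26.667 cmH2O·s/L.
C = Vt/(Pplat − PEEP) = 430.0 / (14 − 6) = 430.0/8.0 = 53.75 mL/cmH2O.
τ = R × C = 26.667 × 0.05375 L/cmH2O = 1.433 s.
Fraction remaining = e^(−Te/τ) = e^(−1.83/1.433) = 0.2789; trapped volume = 430.0 × 0.2789 = 119.93 mL.
Additional alveolar pressure from trapping ≈ V_trapped / C = 119.93 / 53.75 = 2.231 cmH2O.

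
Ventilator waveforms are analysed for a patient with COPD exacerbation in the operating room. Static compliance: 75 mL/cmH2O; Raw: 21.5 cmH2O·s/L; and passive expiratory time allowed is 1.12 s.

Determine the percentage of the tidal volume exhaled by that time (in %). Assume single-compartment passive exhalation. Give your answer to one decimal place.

τ = R × C = 21.5 × 75 mL/cmH2O = 21.5 × 0.075 L/cmH2O = 1.613 s.
Passive exhalation: V(t)/V₀ = e^(−t/τ) = e^(−1.12/1.613) = 0.4994.
Fraction exhaled = 1 − 0.4994 = 0.5006 → 50.06%.

50.1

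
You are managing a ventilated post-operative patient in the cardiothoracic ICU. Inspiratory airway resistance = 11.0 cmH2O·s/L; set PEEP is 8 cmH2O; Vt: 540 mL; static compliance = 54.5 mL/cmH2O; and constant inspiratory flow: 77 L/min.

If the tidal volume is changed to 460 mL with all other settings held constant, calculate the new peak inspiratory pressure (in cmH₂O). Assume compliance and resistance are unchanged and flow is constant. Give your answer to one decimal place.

30.6

Flow: 77 L/min ÷ 60 = 1.2833 L/s.
PIP = Vt/C + R·V̇ + PEEP (constant-flow equation of motion).
Only the elastic term changes: ΔPIP = ΔVt / C = (460 − 540) / 54.5 = -1.468 cmH2O.
Original PIP = 540/54.5 + 11.0×1.2833 + 8 = 32.025 cmH2O; new PIP = 32.025 + (-1.468) = 30.557 cmH2O.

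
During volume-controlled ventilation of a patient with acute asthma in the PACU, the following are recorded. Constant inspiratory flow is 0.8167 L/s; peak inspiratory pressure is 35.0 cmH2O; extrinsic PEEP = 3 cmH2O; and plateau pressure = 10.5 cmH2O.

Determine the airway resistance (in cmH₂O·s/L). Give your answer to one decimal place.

Raw = (PIP − Pplat) / flow = (35.0 − 10.5) / 0.8167 = 24.5 / 0.8167 = 29.999 cmH2O·s/L.

30.0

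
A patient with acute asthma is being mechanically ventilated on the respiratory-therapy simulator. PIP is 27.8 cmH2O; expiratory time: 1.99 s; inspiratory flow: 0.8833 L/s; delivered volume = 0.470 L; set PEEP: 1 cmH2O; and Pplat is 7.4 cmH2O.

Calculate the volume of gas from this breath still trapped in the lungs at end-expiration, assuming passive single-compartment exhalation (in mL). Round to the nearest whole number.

145

R = (PIP − Pplat)/V̇ = (27.8 − 7.4) / 0.8833 = 20.4/0.8833 = 23.095 cmH2O·s/L.
C = Vt/(Pplat − PEEP) = 470.0 / (7.4 − 1) = 470.0/6.4 = 73.438 mL/cmH2O.
τ = R × C = 23.095 × 0.07344 L/cmH2O = 1.696 s.
Fraction remaining = e^(−Te/τ) = e^(−1.99/1.696) = 0.3093.
Trapped volume = 470.0 × 0.3093 = 145.37 mL.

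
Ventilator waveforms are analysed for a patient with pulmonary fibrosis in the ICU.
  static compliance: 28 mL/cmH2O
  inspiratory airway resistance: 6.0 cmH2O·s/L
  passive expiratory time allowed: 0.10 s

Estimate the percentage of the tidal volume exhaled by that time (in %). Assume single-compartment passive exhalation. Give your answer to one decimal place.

44.9

τ = R × C = 6.0 × 28 mL/cmH2O = 6.0 × 0.028 L/cmH2O = 0.168 s.
Passive exhalation: V(t)/V₀ = e^(−t/τ) = e^(−0.10/0.168) = 0.5514.
Fraction exhaled = 1 − 0.5514 = 0.4486 → 44.86%.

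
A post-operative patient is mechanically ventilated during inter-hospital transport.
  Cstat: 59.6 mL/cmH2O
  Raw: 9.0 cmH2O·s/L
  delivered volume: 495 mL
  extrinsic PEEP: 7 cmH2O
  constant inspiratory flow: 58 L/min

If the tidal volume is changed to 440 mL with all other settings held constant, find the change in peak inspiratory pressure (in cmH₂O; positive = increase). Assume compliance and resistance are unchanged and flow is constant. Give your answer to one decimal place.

PIP = Vt/C + R·V̇ + PEEP (constant-flow equation of motion).
Only the elastic term changes: ΔPIP = ΔVt / C = (440 − 495) / 59.6 = -0.9228 cmH2O.

-0.9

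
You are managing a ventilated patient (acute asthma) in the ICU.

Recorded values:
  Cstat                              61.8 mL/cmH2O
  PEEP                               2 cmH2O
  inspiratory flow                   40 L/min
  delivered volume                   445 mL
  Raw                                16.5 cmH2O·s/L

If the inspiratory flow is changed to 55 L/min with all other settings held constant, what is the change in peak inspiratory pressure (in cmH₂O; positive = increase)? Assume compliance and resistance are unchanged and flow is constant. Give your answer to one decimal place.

4.1

Flow: 40 L/min ÷ 60 = 0.6667 L/s.
New flow: 55 L/min ÷ 60 = 0.9167 L/s.
PIP = Vt/C + R·V̇ + PEEP (constant-flow equation of motion).
Only the resistive term changes: ΔPIP = R × ΔV̇ = 16.5 × (0.9167 − 0.6667) = 16.5 × 0.25 = 4.125 cmH2O.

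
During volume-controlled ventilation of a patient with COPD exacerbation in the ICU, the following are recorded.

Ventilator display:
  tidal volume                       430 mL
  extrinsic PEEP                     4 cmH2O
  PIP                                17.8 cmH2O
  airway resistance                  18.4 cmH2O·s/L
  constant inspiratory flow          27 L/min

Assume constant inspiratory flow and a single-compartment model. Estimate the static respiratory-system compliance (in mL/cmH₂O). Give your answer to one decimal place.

77.9

Flow: 27 L/min ÷ 60 = 0.45 L/s.
Equation of motion (constant flow): PIP = Vt/C + R·V̇ + PEEP.
Vt/C = PIP − R·V̇ − PEEP = 17.8 − 18.4×0.45 − 4 = 17.8 − 8.28 − 4 = 5.52 cmH2O.
C = Vt / 5.52 = 430 / 5.52 = 77.899 mL/cmH2O.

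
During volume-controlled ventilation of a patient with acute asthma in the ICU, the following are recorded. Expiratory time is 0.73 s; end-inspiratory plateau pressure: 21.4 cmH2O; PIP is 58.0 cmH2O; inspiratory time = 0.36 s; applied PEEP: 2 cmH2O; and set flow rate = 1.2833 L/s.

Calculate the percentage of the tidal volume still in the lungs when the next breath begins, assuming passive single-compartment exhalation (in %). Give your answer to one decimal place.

Vt = flow × Ti = 1.2833 L/s × 0.36 s × 1000 mL/L = 461.99 mL.
R = (PIP − Pplat)/V̇ = (58.0 − 21.4) / 1.2833 = 36.6/1.2833 = 28.52 cmH2O·s/L.
C = Vt/(Pplat − PEEP) = 461.99 / (21.4 − 2) = 461.99/19.4 = 23.814 mL/cmH2O.
τ = R × C = 28.52 × 0.02381 L/cmH2O = 0.6791 s.
Fraction remaining at end-expiration = e^(−Te/τ) = e^(−0.73/0.6791) = 0.3413 → 34.13%.

34.1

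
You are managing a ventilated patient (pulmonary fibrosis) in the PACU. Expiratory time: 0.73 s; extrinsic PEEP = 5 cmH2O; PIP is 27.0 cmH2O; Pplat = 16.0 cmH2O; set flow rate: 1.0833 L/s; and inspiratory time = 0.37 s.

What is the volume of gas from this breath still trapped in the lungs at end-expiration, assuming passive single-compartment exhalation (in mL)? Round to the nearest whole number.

56

Vt = flow × Ti = 1.0833 L/s × 0.37 s × 1000 mL/L = 400.82 mL.
R = (PIP − Pplat)/V̇ = (27.0 − 16.0) / 1.0833 = 11.0/1.0833 = 10.154 cmH2O·s/L.
C = Vt/(Pplat − PEEP) = 400.82 / (16.0 − 5) = 400.82/11.0 = 36.438 mL/cmH2O.
τ = R × C = 10.154 × 0.03644 L/cmH2O = 0.37 s.
Fraction remaining = e^(−Te/τ) = e^(−0.73/0.37) = 0.139.
Trapped volume = 400.82 × 0.139 = 55.714 mL.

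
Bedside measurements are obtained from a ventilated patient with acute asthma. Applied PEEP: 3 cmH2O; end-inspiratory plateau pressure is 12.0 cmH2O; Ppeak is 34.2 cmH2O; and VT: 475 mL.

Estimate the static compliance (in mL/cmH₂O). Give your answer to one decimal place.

52.8

Cstat = Vt / (Pplat − PEEP) = 475 / (12.0 − 3) = 475 / 9.0 = 52.778 mL/cmH2O.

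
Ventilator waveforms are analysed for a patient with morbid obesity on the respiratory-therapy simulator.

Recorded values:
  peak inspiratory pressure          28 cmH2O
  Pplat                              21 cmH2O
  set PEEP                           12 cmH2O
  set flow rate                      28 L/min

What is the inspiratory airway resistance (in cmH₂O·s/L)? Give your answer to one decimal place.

Flow: 28 L/min ÷ 60 = 0.4667 L/s.
Raw = (PIP − Pplat) / flow = (28 − 21) / 0.4667 = 7.0 / 0.4667 = 14.999 cmH2O·s/L.

15.0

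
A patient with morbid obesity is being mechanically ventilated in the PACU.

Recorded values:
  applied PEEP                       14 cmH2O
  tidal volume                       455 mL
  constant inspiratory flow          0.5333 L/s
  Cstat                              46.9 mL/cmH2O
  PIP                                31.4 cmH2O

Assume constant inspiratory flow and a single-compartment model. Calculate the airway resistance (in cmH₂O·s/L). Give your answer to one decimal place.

14.4

Equation of motion (constant flow): PIP = Vt/C + R·V̇ + PEEP.
R·V̇ = PIP − Vt/C − PEEP = 31.4 − 455/46.9 − 14 = 31.4 − 9.701 − 14 = 7.699 cmH2O.
R = 7.699 / 0.5333 = 14.437 cmH2O·s/L.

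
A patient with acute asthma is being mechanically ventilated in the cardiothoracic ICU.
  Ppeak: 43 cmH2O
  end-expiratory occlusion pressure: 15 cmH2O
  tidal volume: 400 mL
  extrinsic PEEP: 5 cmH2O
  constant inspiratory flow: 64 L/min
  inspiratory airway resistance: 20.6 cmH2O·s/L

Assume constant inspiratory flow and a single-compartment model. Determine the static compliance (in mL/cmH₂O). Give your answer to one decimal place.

Flow: 64 L/min ÷ 60 = 1.0667 L/s.
Total PEEP = 15 cmH2O (set 5 + intrinsic 10); this is the baseline alveolar pressure.
Equation of motion (constant flow): PIP = Vt/C + R·V̇ + PEEP.
Vt/C = PIP − R·V̇ − PEEP = 43 − 20.6×1.0667 − 15 = 43 − 21.974 − 15 = 6.026 cmH2O.
C = Vt / 6.026 = 400 / 6.026 = 66.379 mL/cmH2O.

66.4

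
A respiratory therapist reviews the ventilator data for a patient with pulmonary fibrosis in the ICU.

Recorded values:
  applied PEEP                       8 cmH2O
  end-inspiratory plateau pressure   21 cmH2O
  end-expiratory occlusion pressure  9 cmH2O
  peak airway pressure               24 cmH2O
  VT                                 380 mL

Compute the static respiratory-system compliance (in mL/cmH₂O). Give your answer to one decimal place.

End-expiratory occlusion gives total PEEP = 9 cmH2O (intrinsic PEEP = 9 − 8 = 1). Use total PEEP for the elastic gradient.
Cstat = Vt / (Pplat − PEEPtotal) = 380 / (21 − 9) = 380 / 12.0 = 31.667 mL/cmH2O.

31.7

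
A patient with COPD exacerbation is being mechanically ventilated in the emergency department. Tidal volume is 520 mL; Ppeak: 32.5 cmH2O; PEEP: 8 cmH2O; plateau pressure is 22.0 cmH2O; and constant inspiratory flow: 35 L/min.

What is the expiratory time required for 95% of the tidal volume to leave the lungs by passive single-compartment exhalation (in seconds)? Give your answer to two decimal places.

Flow: 35 L/min ÷ 60 = 0.5833 L/s.
R = (PIP − Pplat)/V̇ = (32.5 − 22.0) / 0.5833 = 10.5/0.5833 = 18.001 cmH2O·s/L.
C = Vt/(Pplat − PEEP) = 520.0 / (22.0 − 8) = 520.0/14.0 = 37.143 mL/cmH2O.
τ = R × C = 18.001 × 0.03714 L/cmH2O = 0.6686 s.
t = −τ·ln(1 − 0.95) = −0.6686·ln(0.05) = 2.003 s.

2.00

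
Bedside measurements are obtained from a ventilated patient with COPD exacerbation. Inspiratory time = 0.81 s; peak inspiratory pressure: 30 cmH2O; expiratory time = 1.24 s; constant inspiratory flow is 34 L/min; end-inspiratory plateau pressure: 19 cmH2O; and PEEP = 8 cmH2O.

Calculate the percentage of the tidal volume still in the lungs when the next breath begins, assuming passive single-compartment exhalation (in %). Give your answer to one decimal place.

21.6

Flow: 34 L/min ÷ 60 = 0.5667 L/s.
Vt = flow × Ti = 0.5667 L/s × 0.81 s × 1000 mL/L = 459.03 mL.
R = (PIP − Pplat)/V̇ = (30 − 19) / 0.5667 = 11.0/0.5667 = 19.411 cmH2O·s/L.
C = Vt/(Pplat − PEEP) = 459.03 / (19 − 8) = 459.03/11.0 = 41.73 mL/cmH2O.
τ = R × C = 19.411 × 0.04173 L/cmH2O = 0.81 s.
Fraction remaining at end-expiration = e^(−Te/τ) = e^(−1.24/0.81) = 0.2163 → 21.63%.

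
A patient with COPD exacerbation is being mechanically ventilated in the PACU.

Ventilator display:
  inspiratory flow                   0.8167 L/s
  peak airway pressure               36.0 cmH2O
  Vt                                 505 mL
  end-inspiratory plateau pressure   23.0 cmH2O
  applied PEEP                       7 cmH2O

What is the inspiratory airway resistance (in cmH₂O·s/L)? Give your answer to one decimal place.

Raw = (PIP − Pplat) / flow = (36.0 − 23.0) / 0.8167 = 13.0 / 0.8167 = 15.918 cmH2O·s/L.

15.9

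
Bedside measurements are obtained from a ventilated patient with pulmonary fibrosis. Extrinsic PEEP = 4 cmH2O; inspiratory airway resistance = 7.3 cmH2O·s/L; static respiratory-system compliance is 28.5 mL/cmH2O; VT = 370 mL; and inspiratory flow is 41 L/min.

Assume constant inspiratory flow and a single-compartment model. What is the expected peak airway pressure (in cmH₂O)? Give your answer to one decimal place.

22.0

Flow: 41 L/min ÷ 60 = 0.6833 L/s.
Equation of motion (constant flow): PIP = Vt/C + R·V̇ + PEEP.
PIP = 370/28.5 + 7.3×0.6833 + 4 = 12.982 + 4.988 + 4 = 21.97 cmH2O.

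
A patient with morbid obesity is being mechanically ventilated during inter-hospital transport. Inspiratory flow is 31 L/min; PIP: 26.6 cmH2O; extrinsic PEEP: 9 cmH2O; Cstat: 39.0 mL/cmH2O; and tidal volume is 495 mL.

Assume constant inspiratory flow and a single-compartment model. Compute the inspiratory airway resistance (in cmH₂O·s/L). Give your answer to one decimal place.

9.5

Flow: 31 L/min ÷ 60 = 0.5167 L/s.
Equation of motion (constant flow): PIP = Vt/C + R·V̇ + PEEP.
R·V̇ = PIP − Vt/C − PEEP = 26.6 − 495/39.0 − 9 = 26.6 − 12.692 − 9 = 4.908 cmH2O.
R = 4.908 / 0.5167 = 9.499 cmH2O·s/L.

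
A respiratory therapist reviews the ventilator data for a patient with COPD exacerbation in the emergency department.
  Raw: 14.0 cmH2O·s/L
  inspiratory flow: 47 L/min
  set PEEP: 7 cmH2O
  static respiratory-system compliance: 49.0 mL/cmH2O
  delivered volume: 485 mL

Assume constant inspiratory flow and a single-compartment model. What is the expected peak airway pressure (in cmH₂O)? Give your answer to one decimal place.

27.9

Flow: 47 L/min ÷ 60 = 0.7833 L/s.
Equation of motion (constant flow): PIP = Vt/C + R·V̇ + PEEP.
PIP = 485/49.0 + 14.0×0.7833 + 7 = 9.898 + 10.966 + 7 = 27.864 cmH2O.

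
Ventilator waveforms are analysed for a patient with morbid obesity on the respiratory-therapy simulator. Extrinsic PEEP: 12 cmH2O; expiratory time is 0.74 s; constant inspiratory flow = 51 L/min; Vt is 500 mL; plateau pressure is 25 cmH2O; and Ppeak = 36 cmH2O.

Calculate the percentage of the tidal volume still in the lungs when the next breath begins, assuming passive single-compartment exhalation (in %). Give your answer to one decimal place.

22.6

Flow: 51 L/min ÷ 60 = 0.85 L/s.
R = (PIP − Pplat)/V̇ = (36 − 25) / 0.85 = 11.0/0.85 = 12.941 cmH2O·s/L.
C = Vt/(Pplat − PEEP) = 500.0 / (25 − 12) = 500.0/13.0 = 38.462 mL/cmH2O.
τ = R × C = 12.941 × 0.03846 L/cmH2O = 0.4977 s.
Fraction remaining at end-expiration = e^(−Te/τ) = e^(−0.74/0.4977) = 0.2261 → 22.61%.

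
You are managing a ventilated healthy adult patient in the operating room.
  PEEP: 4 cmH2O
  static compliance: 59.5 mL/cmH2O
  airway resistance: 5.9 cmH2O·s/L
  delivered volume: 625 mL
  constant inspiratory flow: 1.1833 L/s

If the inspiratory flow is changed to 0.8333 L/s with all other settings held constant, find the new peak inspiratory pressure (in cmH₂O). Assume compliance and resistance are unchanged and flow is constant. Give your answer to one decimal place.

PIP = Vt/C + R·V̇ + PEEP (constant-flow equation of motion).
Only the resistive term changes: ΔPIP = R × ΔV̇ = 5.9 × (0.8333 − 1.1833) = 5.9 × -0.35 = -2.065 cmH2O.
Original PIP = 625/59.5 + 5.9×1.1833 + 4 = 21.486 cmH2O; new PIP = 21.486 + (-2.065) = 19.421 cmH2O.

19.4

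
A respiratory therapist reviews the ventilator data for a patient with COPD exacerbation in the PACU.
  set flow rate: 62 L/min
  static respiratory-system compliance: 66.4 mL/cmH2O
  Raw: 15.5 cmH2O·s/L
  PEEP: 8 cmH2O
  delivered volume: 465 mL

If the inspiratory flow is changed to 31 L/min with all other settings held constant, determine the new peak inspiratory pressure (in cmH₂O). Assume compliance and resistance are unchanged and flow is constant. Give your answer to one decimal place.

23.0

Flow: 62 L/min ÷ 60 = 1.0333 L/s.
New flow: 31 L/min ÷ 60 = 0.5167 L/s.
PIP = Vt/C + R·V̇ + PEEP (constant-flow equation of motion).
Only the resistive term changes: ΔPIP = R × ΔV̇ = 15.5 × (0.5167 − 1.0333) = 15.5 × -0.5166 = -8.007 cmH2O.
Original PIP = 465/66.4 + 15.5×1.0333 + 8 = 31.019 cmH2O; new PIP = 31.019 + (-8.007) = 23.012 cmH2O.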